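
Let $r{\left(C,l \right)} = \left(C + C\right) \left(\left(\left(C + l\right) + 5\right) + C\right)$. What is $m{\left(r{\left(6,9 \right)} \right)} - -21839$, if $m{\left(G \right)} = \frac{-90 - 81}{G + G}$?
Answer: $\frac{4542455}{208} \approx 21839.0$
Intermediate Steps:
$r{\left(C,l \right)} = 2 C \left(5 + l + 2 C\right)$ ($r{\left(C,l \right)} = 2 C \left(\left(5 + C + l\right) + C\right) = 2 C \left(5 + l + 2 C\right)$)
$m{\left(G \right)} = - \frac{171}{2 G}$
$m{\left(r{\left(6,9 \right)} \right)} - -21839 = - \frac{171}{2 \cdot 2 \cdot 6 \left(5 + 9 + 2 \cdot 6\right)} - -21839 = - \frac{171}{2 \cdot 2 \cdot 6 \left(5 + 9 + 12\right)} + 21839 = - \frac{171}{2 \cdot 2 \cdot 6 \cdot 26} + 21839 = - \frac{171}{2 \cdot 312} + 21839 = \left(- \frac{171}{2}\right) \frac{1}{312} + 21839 = - \frac{57}{208} + 21839 = \frac{4542455}{208}$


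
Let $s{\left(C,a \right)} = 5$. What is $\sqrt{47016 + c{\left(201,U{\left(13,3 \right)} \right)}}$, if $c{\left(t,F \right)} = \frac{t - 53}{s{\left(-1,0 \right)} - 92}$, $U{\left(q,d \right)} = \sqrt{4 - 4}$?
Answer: $\frac{2 \sqrt{88962807}}{87} \approx 216.83$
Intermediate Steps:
$U{\left(q,d \right)} = 0$ ($U{\left(q,d \right)} = \sqrt{0} = 0$)
$c{\left(t,F \right)} = \frac{53}{87} - \frac{t}{87}$ ($c{\left(t,F \right)} = \frac{t - 53}{5 - 92} = \frac{-53 + t}{-87} = \left(-53 + t\right) \left(- \frac{1}{87}\right) = \frac{53}{87} - \frac{t}{87}$)
$\sqrt{47016 + c{\left(201,U{\left(13,3 \right)} \right)}} = \sqrt{47016 + \left(\frac{53}{87} - \frac{67}{29}\right)} = \sqrt{47016 - \frac{148}{87}} = \sqrt{\frac{4090244}{87}} = \frac{2 \sqrt{88962807}}{87}$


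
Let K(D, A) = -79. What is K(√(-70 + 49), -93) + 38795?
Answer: 38716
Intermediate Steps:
K(√(-70 + 49), -93) + 38795 = -79 + 38795 = 38716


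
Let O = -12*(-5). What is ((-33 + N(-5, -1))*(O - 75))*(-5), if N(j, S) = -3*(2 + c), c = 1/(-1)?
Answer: -2700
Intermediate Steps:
c = -1
N(j, S) = -3 (N(j, S) = -3*(2 - 1) = -3*1 = -3)
O = 60
((-33 + N(-5, -1))*(O - 75))*(-5) = ((-33 - 3)*(60 - 75))*(-5) = -36*(-15)*(-5) = 540*(-5) = -2700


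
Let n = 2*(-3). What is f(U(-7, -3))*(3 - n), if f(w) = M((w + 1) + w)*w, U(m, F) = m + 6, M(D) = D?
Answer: 9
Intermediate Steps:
n = -6
U(m, F) = 6 + m
f(w) = w*(1 + 2*w) (f(w) = ((w + 1) + w)*w = ((1 + w) + w)*w = (1 + 2*w)*w = w*(1 + 2*w))
f(U(-7, -3))*(3 - n) = ((6 - 7)*(1 + 2*(6 - 7)))*(3 - 1*(-6)) = (-(1 + 2*(-1)))*(3 + 6) = -(1 - 2)*9 = -1*(-1)*9 = 1*9 = 9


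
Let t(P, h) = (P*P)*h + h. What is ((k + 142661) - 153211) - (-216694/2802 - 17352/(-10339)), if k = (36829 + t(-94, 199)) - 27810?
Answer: 25451597230529/14484939 ≈ 1.7571e+6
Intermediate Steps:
t(P, h) = h + h*P**2 (t(P, h) = P**2*h + h = h*P**2 + h = h + h*P**2)
k = 1767582 (k = (36829 + 199*(1 + (-94)**2)) - 27810 = (36829 + 199*(1 + 8836)) - 27810 = (36829 + 199*8837) - 27810 = (36829 + 1758563) - 27810 = 1795392 - 27810 = 1767582)
((k + 142661) - 153211) - (-216694/2802 - 17352/(-10339)) = ((1767582 + 142661) - 153211) - (-216694/2802 - 17352/(-10339)) = (1910243 - 153211) - (-216694*1/2802 - 17352*(-1/10339)) = 1757032 - (-108347/1401 + 17352/10339) = 1757032 - 1*(-1095889481/14484939) = 1757032 + 1095889481/14484939 = 25451597230529/14484939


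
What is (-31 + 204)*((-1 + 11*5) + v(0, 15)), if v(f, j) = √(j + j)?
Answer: 9342 + 173*√30 ≈ 10290.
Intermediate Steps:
v(f, j) = √2*√j (v(f, j) = √(2*j) = √2*√j)
(-31 + 204)*((-1 + 11*5) + v(0, 15)) = (-31 + 204)*((-1 + 11*5) + √2*√15) = 173*((-1 + 55) + √30) = 173*(54 + √30) = 9342 + 173*√30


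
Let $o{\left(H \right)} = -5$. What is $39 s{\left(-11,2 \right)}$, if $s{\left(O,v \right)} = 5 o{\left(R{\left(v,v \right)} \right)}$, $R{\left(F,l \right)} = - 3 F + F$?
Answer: $-975$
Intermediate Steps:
$R{\left(F,l \right)} = - 2 F$
$s{\left(O,v \right)} = -25$ ($s{\left(O,v \right)} = 5 \left(-5\right) = -25$)
$39 s{\left(-11,2 \right)} = 39 \left(-25\right) = -975$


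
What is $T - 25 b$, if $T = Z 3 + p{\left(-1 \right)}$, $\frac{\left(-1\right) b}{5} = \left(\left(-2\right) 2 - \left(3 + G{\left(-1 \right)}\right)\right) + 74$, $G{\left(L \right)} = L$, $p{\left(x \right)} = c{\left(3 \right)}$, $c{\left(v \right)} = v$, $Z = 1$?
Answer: $8506$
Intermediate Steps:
$p{\left(x \right)} = 3$
$b = -340$ ($b = - 5 \left(\left(\left(-2\right) 2 - 2\right) + 74\right) = - 5 \left(\left(-4 + \left(-3 + 1\right)\right) + 74\right) = - 5 \left(\left(-4 - 2\right) + 74\right) = - 5 \left(-6 + 74\right) = \left(-5\right) 68 = -340$)
$T = 6$ ($T = 1 \cdot 3 + 3 = 3 + 3 = 6$)
$T - 25 b = 6 - -8500 = 6 + 8500 = 8506$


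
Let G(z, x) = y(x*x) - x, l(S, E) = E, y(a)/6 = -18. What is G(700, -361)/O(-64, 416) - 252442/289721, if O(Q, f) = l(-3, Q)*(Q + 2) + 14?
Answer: -84720421/104879002 ≈ -0.80779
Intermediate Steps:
y(a) = -108 (y(a) = 6*(-18) = -108)
O(Q, f) = 14 + Q*(2 + Q) (O(Q, f) = Q*(Q + 2) + 14 = Q*(2 + Q) + 14 = 14 + Q*(2 + Q))
G(z, x) = -108 - x
G(700, -361)/O(-64, 416) - 252442/289721 = (-108 - 1*(-361))/(14 + (-64)**2 + 2*(-64)) - 252442/289721 = (-108 + 361)/(14 + 4096 - 128) - 252442*1/289721 = 253/3982 - 252442/289721 = 253*(1/3982) - 252442/289721 = 23/362 - 252442/289721 = -84720421/104879002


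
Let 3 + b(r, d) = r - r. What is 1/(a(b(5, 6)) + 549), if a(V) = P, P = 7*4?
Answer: 1/577 ≈ 0.0017331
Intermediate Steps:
b(r, d) = -3 (b(r, d) = -3 + (r - r) = -3 + 0 = -3)
P = 28
a(V) = 28
1/(a(b(5, 6)) + 549) = 1/(28 + 549) = 1/577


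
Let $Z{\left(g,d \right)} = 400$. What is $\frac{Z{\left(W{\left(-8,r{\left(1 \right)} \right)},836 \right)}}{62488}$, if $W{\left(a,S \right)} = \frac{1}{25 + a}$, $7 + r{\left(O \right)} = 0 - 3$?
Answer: $\frac{50}{7811} \approx 0.0064012$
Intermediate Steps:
$r{\left(O \right)} = -10$ ($r{\left(O \right)} = -7 + \left(0 - 3\right) = -7 - 3 = -10$)
$\frac{Z{\left(W{\left(-8,r{\left(1 \right)} \right)},836 \right)}}{62488} = \frac{400}{62488} = 400 \cdot \frac{1}{62488} = \frac{50}{7811}$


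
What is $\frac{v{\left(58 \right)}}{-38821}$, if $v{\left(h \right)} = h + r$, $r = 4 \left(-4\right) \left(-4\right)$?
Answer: $- \frac{122}{38821} \approx -0.0031426$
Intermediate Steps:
$r = 64$ ($r = \left(-16\right) \left(-4\right) = 64$)
$v{\left(h \right)} = 64 + h$ ($v{\left(h \right)} = h + 64 = 64 + h$)
$\frac{v{\left(58 \right)}}{-38821} = \frac{64 + 58}{-38821} = 122 \left(- \frac{1}{38821}\right) = - \frac{122}{38821}$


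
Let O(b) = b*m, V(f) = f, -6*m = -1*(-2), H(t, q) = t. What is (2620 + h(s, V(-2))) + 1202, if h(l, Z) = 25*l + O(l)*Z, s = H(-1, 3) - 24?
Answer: 9541/3 ≈ 3180.3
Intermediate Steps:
m = -⅓ (m = -(-1)*(-2)/6 = -⅙*2 = -⅓ ≈ -0.33333)
O(b) = -b/3 (O(b) = b*(-⅓) = -b/3)
s = -25 (s = -1 - 24 = -25)
h(l, Z) = 25*l - Z*l/3 (h(l, Z) = 25*l + (-l/3)*Z = 25*l - Z*l/3)
(2620 + h(s, V(-2))) + 1202 = (2620 + (⅓)*(-25)*(75 - 1*(-2))) + 1202 = (2620 + (⅓)*(-25)*(75 + 2)) + 1202 = (2620 + (⅓)*(-25)*77) + 1202 = (2620 - 1925/3) + 1202 = 5935/3 + 1202 = 9541/3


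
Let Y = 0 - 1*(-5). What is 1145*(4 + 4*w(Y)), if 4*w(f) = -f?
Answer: -1145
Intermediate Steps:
Y = 5 (Y = 0 + 5 = 5)
w(f) = -f/4 (w(f) = (-f)/4 = -f/4)
1145*(4 + 4*w(Y)) = 1145*(4 + 4*(-¼*5)) = 1145*(4 + 4*(-5/4)) = 1145*(4 - 5) = 1145*(-1) = -1145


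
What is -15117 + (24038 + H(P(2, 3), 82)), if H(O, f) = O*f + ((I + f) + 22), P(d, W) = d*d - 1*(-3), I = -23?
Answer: 9576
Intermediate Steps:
P(d, W) = 3 + d² (P(d, W) = d² + 3 = 3 + d²)
H(O, f) = -1 + f + O*f (H(O, f) = O*f + ((-23 + f) + 22) = O*f + (-1 + f) = -1 + f + O*f)
-15117 + (24038 + H(P(2, 3), 82)) = -15117 + (24038 + (-1 + 82 + (3 + 2²)*82)) = -15117 + (24038 + (-1 + 82 + (3 + 4)*82)) = -15117 + (24038 + (-1 + 82 + 7*82)) = -15117 + (24038 + (-1 + 82 + 574)) = -15117 + (24038 + 655) = -15117 + 24693 = 9576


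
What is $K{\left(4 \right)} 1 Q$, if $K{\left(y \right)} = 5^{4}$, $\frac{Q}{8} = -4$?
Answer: $-20000$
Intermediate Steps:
$Q = -32$ ($Q = 8 \left(-4\right) = -32$)
$K{\left(y \right)} = 625$
$K{\left(4 \right)} 1 Q = 625 \cdot 1 \left(-32\right) = 625 \left(-32\right) = -20000$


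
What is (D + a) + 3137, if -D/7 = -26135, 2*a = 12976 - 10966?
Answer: 187087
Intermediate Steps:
a = 1005 (a = (12976 - 10966)/2 = (1/2)*2010 = 1005)
D = 182945 (D = -7*(-26135) = 182945)
(D + a) + 3137 = (182945 + 1005) + 3137 = 183950 + 3137 = 187087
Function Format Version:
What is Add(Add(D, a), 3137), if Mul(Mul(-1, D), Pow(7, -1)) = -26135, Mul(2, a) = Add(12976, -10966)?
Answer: 187087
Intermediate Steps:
a = 1005 (a = Mul(Rational(1, 2), Add(12976, -10966)) = Mul(Rational(1, 2), 2010) = 1005)
D = 182945 (D = Mul(-7, -26135) = 182945)
Add(Add(D, a), 3137) = Add(Add(182945, 1005), 3137) = Add(183950, 3137) = 187087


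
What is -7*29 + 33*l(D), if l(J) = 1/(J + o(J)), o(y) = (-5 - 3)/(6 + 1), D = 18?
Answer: -23723/118 ≈ -201.04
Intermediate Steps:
o(y) = -8/7
l(J) = 1/(-8/7 + J) (l(J) = 1/(J - 8/7) = 1/(-8/7 + J))
-7*29 + 33*l(D) = -7*29 + 33*(7/(-8 + 7*18)) = -203 + 33*(7/(-8 + 126)) = -203 + 33*(7/118) = -203 + 231/118 = -23723/118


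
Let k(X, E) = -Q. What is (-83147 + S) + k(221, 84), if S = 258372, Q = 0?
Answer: 175225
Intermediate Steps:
k(X, E) = 0 (k(X, E) = -1*0 = 0)
(-83147 + S) + k(221, 84) = (-83147 + 258372) + 0 = 175225 + 0 = 175225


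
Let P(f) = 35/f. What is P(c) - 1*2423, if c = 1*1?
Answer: -2388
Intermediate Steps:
c = 1
P(c) - 1*2423 = 35/1 - 1*2423 = 35*1 - 2423 = 35 - 2423 = -2388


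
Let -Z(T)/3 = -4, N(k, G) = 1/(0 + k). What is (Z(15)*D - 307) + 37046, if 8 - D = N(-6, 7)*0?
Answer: 36835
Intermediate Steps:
N(k, G) = 1/k
Z(T) = 12 (Z(T) = -3*(-4) = 12)
D = 8 (D = 8 - 0/(-6) = 8 - (-1)*0/6 = 8 - 1*0 = 8 + 0 = 8)
(Z(15)*D - 307) + 37046 = (12*8 - 307) + 37046 = (96 - 307) + 37046 = -211 + 37046 = 36835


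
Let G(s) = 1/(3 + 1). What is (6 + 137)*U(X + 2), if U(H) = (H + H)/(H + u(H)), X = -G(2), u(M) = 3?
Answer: 2002/19 ≈ 105.37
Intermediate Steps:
G(s) = ¼ (G(s) = 1/4 = ¼)
X = -¼ (X = -1*¼ = -¼ ≈ -0.25000)
U(H) = 2*H/(3 + H) (U(H) = (H + H)/(H + 3) = (2*H)/(3 + H) = 2*H/(3 + H))
(6 + 137)*U(X + 2) = (6 + 137)*(2*(-¼ + 2)/(3 + (-¼ + 2))) = 143*(2*(7/4)/(3 + 7/4)) = 143*(2*(7/4)/(19/4)) = 143*(2*(7/4)*(4/19)) = 143*(14/19) = 2002/19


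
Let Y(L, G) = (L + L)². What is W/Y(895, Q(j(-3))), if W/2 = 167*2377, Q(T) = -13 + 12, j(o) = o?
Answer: 396959/1602050 ≈ 0.24778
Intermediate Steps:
Q(T) = -1
Y(L, G) = 4*L² (Y(L, G) = (2*L)² = 4*L²)
W = 793918 (W = 2*(167*2377) = 2*396959 = 793918)
W/Y(895, Q(j(-3))) = 793918/((4*895²)) = 793918/((4*801025)) = 793918/3204100 = 793918*(1/3204100) = 396959/1602050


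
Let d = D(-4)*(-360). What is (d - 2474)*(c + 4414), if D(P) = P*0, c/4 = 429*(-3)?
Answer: 1815916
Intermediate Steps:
c = -5148 (c = 4*(429*(-3)) = 4*(-1287) = -5148)
D(P) = 0
d = 0 (d = 0*(-360) = 0)
(d - 2474)*(c + 4414) = (0 - 2474)*(-5148 + 4414) = -2474*(-734) = 1815916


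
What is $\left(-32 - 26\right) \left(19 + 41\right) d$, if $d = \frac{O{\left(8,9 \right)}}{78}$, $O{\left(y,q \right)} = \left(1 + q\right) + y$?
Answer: $- \frac{10440}{13} \approx -803.08$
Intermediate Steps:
$O{\left(y,q \right)} = 1 + q + y$
$d = \frac{3}{13}$ ($d = \frac{1 + 9 + 8}{78} = 18 \cdot \frac{1}{78} = \frac{3}{13} \approx 0.23077$)
$\left(-32 - 26\right) \left(19 + 41\right) d = \left(-32 - 26\right) \left(19 + 41\right) \frac{3}{13} = \left(-58\right) 60 \cdot \frac{3}{13} = \left(-3480\right) \frac{3}{13} = - \frac{10440}{13}$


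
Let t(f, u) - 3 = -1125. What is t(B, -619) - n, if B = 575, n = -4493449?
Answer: 4492327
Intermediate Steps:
t(f, u) = -1122 (t(f, u) = 3 - 1125 = -1122)
t(B, -619) - n = -1122 - 1*(-4493449) = -1122 + 4493449 = 4492327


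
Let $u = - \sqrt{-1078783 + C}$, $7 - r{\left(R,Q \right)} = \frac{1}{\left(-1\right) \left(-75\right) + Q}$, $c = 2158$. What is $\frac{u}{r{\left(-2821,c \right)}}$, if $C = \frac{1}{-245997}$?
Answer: $- \frac{2233 i \sqrt{201487777019281}}{213607395} \approx - 148.39 i$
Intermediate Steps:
$C = - \frac{1}{245997} \approx -4.0651 \cdot 10^{-6}$
$r{\left(R,Q \right)} = 7 - \frac{1}{75 + Q}$ ($r{\left(R,Q \right)} = 7 - \frac{1}{\left(-1\right) \left(-75\right) + Q} = 7 - \frac{1}{75 + Q}$)
$u = - \frac{2 i \sqrt{201487777019281}}{27333}$ ($u = - \sqrt{-1078783 - \frac{1}{245997}} = - \sqrt{- \frac{265377381652}{245997}} = - \frac{2 i \sqrt{201487777019281}}{27333} \approx - 1038.6 i$)
$\frac{u}{r{\left(-2821,c \right)}} = \frac{\left(- \frac{2}{27333}\right) i \sqrt{201487777019281}}{\frac{1}{75 + 2158} \left(524 + 7 \cdot 2158\right)} = \frac{\left(- \frac{2}{27333}\right) i \sqrt{201487777019281}}{\frac{1}{2233} \left(524 + 15106\right)} = \frac{\left(- \frac{2}{27333}\right) i \sqrt{201487777019281}}{\frac{1}{2233} \cdot 15630} = \frac{\left(- \frac{2}{27333}\right) i \sqrt{201487777019281}}{\frac{15630}{2233}} = - \frac{2 i \sqrt{201487777019281}}{27333} \cdot \frac{2233}{15630} = - \frac{2233 i \sqrt{201487777019281}}{213607395}$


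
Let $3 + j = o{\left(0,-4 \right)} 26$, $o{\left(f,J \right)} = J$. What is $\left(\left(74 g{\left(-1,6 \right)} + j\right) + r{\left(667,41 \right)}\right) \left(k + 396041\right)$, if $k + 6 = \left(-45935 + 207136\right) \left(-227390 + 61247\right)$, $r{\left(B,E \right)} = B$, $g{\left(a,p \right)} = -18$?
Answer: $20675720758576$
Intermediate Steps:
$k = -26782417749$ ($k = -6 + \left(-45935 + 207136\right) \left(-227390 + 61247\right) = -6 + 161201 \left(-166143\right) = -6 - 26782417743 = -26782417749$)
$j = -107$ ($j = -3 - 104 = -107$)
$\left(\left(74 g{\left(-1,6 \right)} + j\right) + r{\left(667,41 \right)}\right) \left(k + 396041\right) = \left(\left(74 \left(-18\right) - 107\right) + 667\right) \left(-26782417749 + 396041\right) = \left(\left(-1332 - 107\right) + 667\right) \left(-26782021708\right) = \left(-1439 + 667\right) \left(-26782021708\right) = \left(-772\right) \left(-26782021708\right) = 20675720758576$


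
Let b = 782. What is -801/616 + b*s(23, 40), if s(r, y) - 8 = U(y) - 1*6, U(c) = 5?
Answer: 3371183/616 ≈ 5472.7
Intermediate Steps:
s(r, y) = 7 (s(r, y) = 8 + (5 - 1*6) = 8 + (5 - 6) = 8 - 1 = 7)
-801/616 + b*s(23, 40) = -801/616 + 782*7 = -801*1/616 + 5474 = -801/616 + 5474 = 3371183/616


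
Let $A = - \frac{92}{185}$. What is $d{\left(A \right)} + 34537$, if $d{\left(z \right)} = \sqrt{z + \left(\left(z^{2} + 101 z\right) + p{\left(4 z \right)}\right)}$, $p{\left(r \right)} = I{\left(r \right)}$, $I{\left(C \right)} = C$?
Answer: $34537 + \frac{2 i \sqrt{448914}}{185} \approx 34537.0 + 7.2434 i$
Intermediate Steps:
$p{\left(r \right)} = r$
$A = - \frac{92}{185}$ ($A = \left(-92\right) \frac{1}{185} = - \frac{92}{185} \approx -0.4973$)
$d{\left(z \right)} = \sqrt{z^{2} + 106 z}$ ($d{\left(z \right)} = \sqrt{z + \left(\left(z^{2} + 101 z\right) + 4 z\right)} = \sqrt{z + \left(z^{2} + 105 z\right)} = \sqrt{z^{2} + 106 z}$)
$d{\left(A \right)} + 34537 = \sqrt{- \frac{92 \left(106 - \frac{92}{185}\right)}{185}} + 34537 = \sqrt{\left(- \frac{92}{185}\right) \frac{19518}{185}} + 34537 = \sqrt{- \frac{1795656}{34225}} + 34537 = \frac{2 i \sqrt{448914}}{185} + 34537 = 34537 + \frac{2 i \sqrt{448914}}{185}$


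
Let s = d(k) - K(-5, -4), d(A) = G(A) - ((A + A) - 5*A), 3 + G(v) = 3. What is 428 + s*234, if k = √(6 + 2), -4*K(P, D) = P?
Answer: 271/2 + 1404*√2 ≈ 2121.1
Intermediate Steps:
K(P, D) = -P/4
G(v) = 0 (G(v) = -3 + 3 = 0)
k = 2*√2 (k = √8 = 2*√2 ≈ 2.8284)
d(A) = 3*A (d(A) = 0 - ((A + A) - 5*A) = 0 - (2*A - 5*A) = 0 - (-3)*A = 0 + 3*A = 3*A)
s = -5/4 + 6*√2 (s = 3*(2*√2) - (-1)*(-5)/4 = 6*√2 - 1*5/4 = 6*√2 - 5/4 = -5/4 + 6*√2 ≈ 7.2353)
428 + s*234 = 428 + (-5/4 + 6*√2)*234 = 428 + (-585/2 + 1404*√2) = 271/2 + 1404*√2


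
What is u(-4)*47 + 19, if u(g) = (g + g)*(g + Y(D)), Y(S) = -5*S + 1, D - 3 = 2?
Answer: 10547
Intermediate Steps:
D = 5 (D = 3 + 2 = 5)
Y(S) = 1 - 5*S
u(g) = 2*g*(-24 + g) (u(g) = (g + g)*(g + (1 - 5*5)) = (2*g)*(g + (1 - 25)) = (2*g)*(g - 24) = (2*g)*(-24 + g) = 2*g*(-24 + g))
u(-4)*47 + 19 = (2*(-4)*(-24 - 4))*47 + 19 = (2*(-4)*(-28))*47 + 19 = 224*47 + 19 = 10528 + 19 = 10547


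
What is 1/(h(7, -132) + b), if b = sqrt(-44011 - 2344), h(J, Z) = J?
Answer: 7/46404 - I*sqrt(46355)/46404 ≈ 0.00015085 - 0.0046397*I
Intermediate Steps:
b = I*sqrt(46355) (b = sqrt(-46355) = I*sqrt(46355) ≈ 215.3*I)
1/(h(7, -132) + b) = 1/(7 + I*sqrt(46355))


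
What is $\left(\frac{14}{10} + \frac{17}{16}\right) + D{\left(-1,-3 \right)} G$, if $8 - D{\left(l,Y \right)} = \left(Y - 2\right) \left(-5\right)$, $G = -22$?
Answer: $\frac{30117}{80} \approx 376.46$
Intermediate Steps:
$D{\left(l,Y \right)} = -2 + 5 Y$ ($D{\left(l,Y \right)} = 8 - \left(Y - 2\right) \left(-5\right) = 8 - \left(-2 + Y\right) \left(-5\right) = 8 - \left(10 - 5 Y\right) = 8 + \left(-10 + 5 Y\right) = -2 + 5 Y$)
$\left(\frac{14}{10} + \frac{17}{16}\right) + D{\left(-1,-3 \right)} G = \left(\frac{14}{10} + \frac{17}{16}\right) + \left(-2 + 5 \left(-3\right)\right) \left(-22\right) = \left(14 \cdot \frac{1}{10} + 17 \cdot \frac{1}{16}\right) + \left(-2 - 15\right) \left(-22\right) = \left(\frac{7}{5} + \frac{17}{16}\right) - -374 = \frac{197}{80} + 374 = \frac{30117}{80}$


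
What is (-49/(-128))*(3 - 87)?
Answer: -1029/32 ≈ -32.156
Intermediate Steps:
(-49/(-128))*(3 - 87) = -49*(-1/128)*(-84) = (49/128)*(-84) = -1029/32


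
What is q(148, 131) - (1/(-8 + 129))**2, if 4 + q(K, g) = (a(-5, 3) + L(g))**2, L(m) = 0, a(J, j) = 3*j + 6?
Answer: 3235660/14641 ≈ 221.00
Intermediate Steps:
a(J, j) = 6 + 3*j
q(K, g) = 221 (q(K, g) = -4 + ((6 + 3*3) + 0)**2 = -4 + ((6 + 9) + 0)**2 = -4 + (15 + 0)**2 = -4 + 15**2 = -4 + 225 = 221)
q(148, 131) - (1/(-8 + 129))**2 = 221 - (1/(-8 + 129))**2 = 221 - (1/121)**2 = 221 - 1*1/14641 = 221 - 1/14641 = 3235660/14641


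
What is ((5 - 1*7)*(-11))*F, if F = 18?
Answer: 396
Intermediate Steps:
((5 - 1*7)*(-11))*F = ((5 - 1*7)*(-11))*18 = ((5 - 7)*(-11))*18 = -2*(-11)*18 = 22*18 = 396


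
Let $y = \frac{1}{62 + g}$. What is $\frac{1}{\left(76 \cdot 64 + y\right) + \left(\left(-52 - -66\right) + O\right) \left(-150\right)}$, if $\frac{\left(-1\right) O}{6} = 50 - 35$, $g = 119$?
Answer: $\frac{181}{2943785} \approx 6.1485 \cdot 10^{-5}$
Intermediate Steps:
$y = \frac{1}{181}$ ($y = \frac{1}{62 + 119} = \frac{1}{181} \approx 0.0055249$)
$O = -90$ ($O = - 6 \left(50 - 35\right) = \left(-6\right) 15 = -90$)
$\frac{1}{\left(76 \cdot 64 + y\right) + \left(\left(-52 - -66\right) + O\right) \left(-150\right)} = \frac{1}{\left(76 \cdot 64 + \frac{1}{181}\right) + \left(\left(-52 - -66\right) - 90\right) \left(-150\right)} = \frac{1}{\left(4864 + \frac{1}{181}\right) + \left(\left(-52 + 66\right) - 90\right) \left(-150\right)} = \frac{1}{\frac{880385}{181} + \left(14 - 90\right) \left(-150\right)} = \frac{1}{\frac{880385}{181} - -11400} = \frac{1}{\frac{880385}{181} + 11400} = \frac{1}{\frac{2943785}{181}} = \frac{181}{2943785}$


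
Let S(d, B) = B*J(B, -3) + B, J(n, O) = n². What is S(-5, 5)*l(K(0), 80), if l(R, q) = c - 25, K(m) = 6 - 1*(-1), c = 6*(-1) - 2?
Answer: -4290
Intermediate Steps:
c = -8 (c = -6 - 2 = -8)
S(d, B) = B + B³ (S(d, B) = B*B² + B = B³ + B = B + B³)
K(m) = 7 (K(m) = 6 + 1 = 7)
l(R, q) = -33 (l(R, q) = -8 - 25 = -33)
S(-5, 5)*l(K(0), 80) = (5 + 5³)*(-33) = (5 + 125)*(-33) = 130*(-33) = -4290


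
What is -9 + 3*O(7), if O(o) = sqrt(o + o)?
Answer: -9 + 3*sqrt(14) ≈ 2.2250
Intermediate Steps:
O(o) = sqrt(2)*sqrt(o) (O(o) = sqrt(2*o) = sqrt(2)*sqrt(o))
-9 + 3*O(7) = -9 + 3*(sqrt(2)*sqrt(7)) = -9 + 3*sqrt(14)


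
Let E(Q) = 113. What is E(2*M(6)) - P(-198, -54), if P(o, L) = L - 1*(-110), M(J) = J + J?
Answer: 57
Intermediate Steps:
M(J) = 2*J
P(o, L) = 110 + L (P(o, L) = L + 110 = 110 + L)
E(2*M(6)) - P(-198, -54) = 113 - (110 - 54) = 113 - 1*56 = 113 - 56 = 57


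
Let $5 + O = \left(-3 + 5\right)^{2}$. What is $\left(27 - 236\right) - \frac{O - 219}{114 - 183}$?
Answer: $- \frac{14641}{69} \approx -212.19$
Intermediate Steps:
$O = -1$ ($O = -5 + \left(-3 + 5\right)^{2} = -5 + 2^{2} = -5 + 4 = -1$)
$\left(27 - 236\right) - \frac{O - 219}{114 - 183} = \left(27 - 236\right) - \frac{-1 - 219}{114 - 183} = -209 - - \frac{220}{-69} = -209 - \left(-220\right) \left(- \frac{1}{69}\right) = -209 - \frac{220}{69} = - \frac{14641}{69}$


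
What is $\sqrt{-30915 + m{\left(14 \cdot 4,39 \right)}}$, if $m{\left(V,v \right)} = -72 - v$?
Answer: $i \sqrt{31026} \approx 176.14 i$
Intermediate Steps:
$\sqrt{-30915 + m{\left(14 \cdot 4,39 \right)}} = \sqrt{-30915 - 111} = \sqrt{-31026} = i \sqrt{31026}$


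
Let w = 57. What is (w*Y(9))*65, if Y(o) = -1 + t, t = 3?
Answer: 7410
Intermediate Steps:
Y(o) = 2 (Y(o) = -1 + 3 = 2)
(w*Y(9))*65 = (57*2)*65 = 114*65 = 7410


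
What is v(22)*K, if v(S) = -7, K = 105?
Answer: -735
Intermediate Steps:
v(22)*K = -7*105 = -735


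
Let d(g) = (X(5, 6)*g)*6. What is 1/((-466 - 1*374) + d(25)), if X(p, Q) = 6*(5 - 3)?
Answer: 1/960 ≈ 0.0010417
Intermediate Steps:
X(p, Q) = 12 (X(p, Q) = 6*2 = 12)
d(g) = 72*g (d(g) = (12*g)*6 = 72*g)
1/((-466 - 1*374) + d(25)) = 1/((-466 - 1*374) + 72*25) = 1/((-466 - 374) + 1800) = 1/(-840 + 1800) = 1/960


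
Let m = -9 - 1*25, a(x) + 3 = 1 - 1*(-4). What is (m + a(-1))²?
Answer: 1024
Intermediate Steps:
a(x) = 2 (a(x) = -3 + (1 - 1*(-4)) = -3 + (1 + 4) = -3 + 5 = 2)
m = -34 (m = -9 - 25 = -34)
(m + a(-1))² = (-34 + 2)² = (-32)² = 1024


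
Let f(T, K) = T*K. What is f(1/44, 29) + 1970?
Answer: 86709/44 ≈ 1970.7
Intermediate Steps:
f(T, K) = K*T
f(1/44, 29) + 1970 = 29/44 + 1970 = 86709/44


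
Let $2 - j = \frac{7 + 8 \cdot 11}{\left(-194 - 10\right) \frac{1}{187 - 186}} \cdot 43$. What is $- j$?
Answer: $- \frac{4493}{204} \approx -22.025$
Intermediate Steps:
$j = \frac{4493}{204}$ ($j = 2 - \frac{7 + 8 \cdot 11}{\left(-194 - 10\right) \frac{1}{187 - 186}} \cdot 43 = 2 - \frac{7 + 88}{\left(-204\right) 1^{-1}} \cdot 43 = 2 - \frac{95}{\left(-204\right) 1} \cdot 43 = 2 - \frac{95}{-204} \cdot 43 = 2 - 95 \left(- \frac{1}{204}\right) 43 = 2 - \left(- \frac{95}{204}\right) 43 = 2 - - \frac{4085}{204} = 2 + \frac{4085}{204} = \frac{4493}{204} \approx 22.025$)
$- j = \left(-1\right) \frac{4493}{204} = - \frac{4493}{204}$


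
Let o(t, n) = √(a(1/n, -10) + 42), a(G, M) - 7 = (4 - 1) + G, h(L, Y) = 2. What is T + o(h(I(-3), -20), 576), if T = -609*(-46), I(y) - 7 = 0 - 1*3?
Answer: 28014 + √29953/24 ≈ 28021.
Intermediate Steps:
I(y) = 4 (I(y) = 7 + (0 - 1*3) = 7 + (0 - 3) = 7 - 3 = 4)
a(G, M) = 10 + G (a(G, M) = 7 + ((4 - 1) + G) = 7 + (3 + G) = 10 + G)
T = 28014
o(t, n) = √(52 + 1/n) (o(t, n) = √((10 + 1/n) + 42) = √(52 + 1/n))
T + o(h(I(-3), -20), 576) = 28014 + √(52 + 1/576) = 28014 + √(29953/576) = 28014 + √29953/24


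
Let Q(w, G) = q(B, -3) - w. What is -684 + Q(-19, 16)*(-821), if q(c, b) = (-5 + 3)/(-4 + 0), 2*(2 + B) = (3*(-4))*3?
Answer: -33387/2 ≈ -16694.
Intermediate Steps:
B = -20 (B = -2 + ((3*(-4))*3)/2 = -2 + (-12*3)/2 = -2 + (1/2)*(-36) = -2 - 18 = -20)
q(c, b) = 1/2 (q(c, b) = -2/(-4) = -2*(-1/4) = 1/2)
Q(w, G) = 1/2 - w
-684 + Q(-19, 16)*(-821) = -684 + (1/2 - 1*(-19))*(-821) = -684 + (1/2 + 19)*(-821) = -684 + (39/2)*(-821) = -684 - 32019/2 = -33387/2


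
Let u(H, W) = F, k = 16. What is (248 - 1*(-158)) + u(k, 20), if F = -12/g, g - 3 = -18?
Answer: 2034/5 ≈ 406.80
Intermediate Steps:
g = -15 (g = 3 - 18 = -15)
F = ⅘ (F = -12/(-15) = -12*(-1/15) = ⅘ ≈ 0.80000)
u(H, W) = ⅘
(248 - 1*(-158)) + u(k, 20) = (248 - 1*(-158)) + ⅘ = (248 + 158) + ⅘ = 406 + ⅘ = 2034/5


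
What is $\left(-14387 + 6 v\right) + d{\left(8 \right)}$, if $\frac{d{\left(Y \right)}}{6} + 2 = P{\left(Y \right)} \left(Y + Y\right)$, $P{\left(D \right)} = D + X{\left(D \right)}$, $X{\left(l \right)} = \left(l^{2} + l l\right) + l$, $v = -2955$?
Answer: $-18305$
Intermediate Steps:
$X{\left(l \right)} = l + 2 l^{2}$ ($X{\left(l \right)} = \left(l^{2} + l^{2}\right) + l = 2 l^{2} + l = l + 2 l^{2}$)
$P{\left(D \right)} = D + D \left(1 + 2 D\right)$
$d{\left(Y \right)} = -12 + 24 Y^{2} \left(1 + Y\right)$ ($d{\left(Y \right)} = -12 + 6 \cdot 2 Y \left(1 + Y\right) \left(Y + Y\right) = -12 + 6 \cdot 2 Y \left(1 + Y\right) 2 Y = -12 + 6 \cdot 4 Y^{2} \left(1 + Y\right) = -12 + 24 Y^{2} \left(1 + Y\right)$)
$\left(-14387 + 6 v\right) + d{\left(8 \right)} = \left(-14387 + 6 \left(-2955\right)\right) - \left(12 - 24 \cdot 8^{2} \left(1 + 8\right)\right) = \left(-14387 - 17730\right) - \left(12 - 13824\right) = -32117 + \left(-12 + 13824\right) = -32117 + 13812 = -18305$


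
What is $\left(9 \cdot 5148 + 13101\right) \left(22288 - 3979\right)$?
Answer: $1088158797$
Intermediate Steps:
$\left(9 \cdot 5148 + 13101\right) \left(22288 - 3979\right) = \left(46332 + 13101\right) 18309 = 59433 \cdot 18309 = 1088158797$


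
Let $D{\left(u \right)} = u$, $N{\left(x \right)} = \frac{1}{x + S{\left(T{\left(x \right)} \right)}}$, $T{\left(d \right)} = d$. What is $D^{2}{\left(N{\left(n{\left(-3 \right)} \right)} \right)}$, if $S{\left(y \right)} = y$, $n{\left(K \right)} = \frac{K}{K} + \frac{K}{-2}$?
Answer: $\frac{1}{25} \approx 0.04$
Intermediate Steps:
$n{\left(K \right)} = 1 - \frac{K}{2}$ ($n{\left(K \right)} = 1 + K \left(- \frac{1}{2}\right) = 1 - \frac{K}{2}$)
$N{\left(x \right)} = \frac{1}{2 x}$ ($N{\left(x \right)} = \frac{1}{x + x} = \frac{1}{2 x}$)
$D^{2}{\left(N{\left(n{\left(-3 \right)} \right)} \right)} = \left(\frac{1}{2 \left(1 - - \frac{3}{2}\right)}\right)^{2} = \left(\frac{1}{2 \left(1 + \frac{3}{2}\right)}\right)^{2} = \left(\frac{1}{2 \cdot \frac{5}{2}}\right)^{2} = \left(\frac{1}{2} \cdot \frac{2}{5}\right)^{2} = \left(\frac{1}{5}\right)^{2} = \frac{1}{25}$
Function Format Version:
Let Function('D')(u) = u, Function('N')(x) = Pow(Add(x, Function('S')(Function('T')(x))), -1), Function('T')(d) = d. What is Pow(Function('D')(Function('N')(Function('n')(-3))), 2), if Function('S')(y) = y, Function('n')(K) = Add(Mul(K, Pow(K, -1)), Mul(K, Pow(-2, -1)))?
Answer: Rational(1, 25) ≈ 0.040000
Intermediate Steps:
Function('n')(K) = Add(1, Mul(Rational(-1, 2), K)) (Function('n')(K) = Add(1, Mul(K, Rational(-1, 2))) = Add(1, Mul(Rational(-1, 2), K)))
Function('N')(x) = Mul(Rational(1, 2), Pow(x, -1)) (Function('N')(x) = Pow(Add(x, x), -1) = Pow(Mul(2, x), -1) = Mul(Rational(1, 2), Pow(x, -1)))
Pow(Function('D')(Function('N')(Function('n')(-3))), 2) = Pow(Mul(Rational(1, 2), Pow(Add(1, Mul(Rational(-1, 2), -3)), -1)), 2) = Pow(Mul(Rational(1, 2), Pow(Add(1, Rational(3, 2)), -1)), 2) = Pow(Mul(Rational(1, 2), Pow(Rational(5, 2), -1)), 2) = Pow(Mul(Rational(1, 2), Rational(2, 5)), 2) = Pow(Rational(1, 5), 2) = Rational(1, 25)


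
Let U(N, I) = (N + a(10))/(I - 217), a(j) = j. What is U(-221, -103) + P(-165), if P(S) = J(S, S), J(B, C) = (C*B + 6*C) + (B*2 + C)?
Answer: 8237011/320 ≈ 25741.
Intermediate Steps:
J(B, C) = 2*B + 7*C + B*C (J(B, C) = (B*C + 6*C) + (2*B + C) = (6*C + B*C) + (C + 2*B) = 2*B + 7*C + B*C)
P(S) = S² + 9*S (P(S) = 2*S + 7*S + S*S = 2*S + 7*S + S² = S² + 9*S)
U(N, I) = (10 + N)/(-217 + I) (U(N, I) = (N + 10)/(I - 217) = (10 + N)/(-217 + I))
U(-221, -103) + P(-165) = (10 - 221)/(-217 - 103) - 165*(9 - 165) = -211/(-320) - 165*(-156) = -1/320*(-211) + 25740 = 211/320 + 25740 = 8237011/320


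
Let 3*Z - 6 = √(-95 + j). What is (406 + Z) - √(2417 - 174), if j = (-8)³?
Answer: 408 - √2243 + I*√607/3 ≈ 360.64 + 8.2125*I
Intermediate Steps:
j = -512
Z = 2 + I*√607/3 (Z = 2 + √(-95 - 512)/3 = 2 + √(-607)/3 = 2 + (I*√607)/3 = 2 + I*√607/3 ≈ 2.0 + 8.2125*I)
(406 + Z) - √(2417 - 174) = (406 + (2 + I*√607/3)) - √(2417 - 174) = (408 + I*√607/3) - √2243 = 408 - √2243 + I*√607/3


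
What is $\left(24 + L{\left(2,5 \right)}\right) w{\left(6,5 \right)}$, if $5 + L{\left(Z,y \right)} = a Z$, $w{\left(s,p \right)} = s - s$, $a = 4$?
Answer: $0$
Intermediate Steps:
$w{\left(s,p \right)} = 0$
$L{\left(Z,y \right)} = -5 + 4 Z$
$\left(24 + L{\left(2,5 \right)}\right) w{\left(6,5 \right)} = \left(24 + \left(-5 + 4 \cdot 2\right)\right) 0 = \left(24 + \left(-5 + 8\right)\right) 0 = \left(24 + 3\right) 0 = 27 \cdot 0 = 0$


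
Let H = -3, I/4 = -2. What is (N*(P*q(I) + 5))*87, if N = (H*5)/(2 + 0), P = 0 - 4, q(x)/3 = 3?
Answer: 40455/2 ≈ 20228.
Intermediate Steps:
I = -8 (I = 4*(-2) = -8)
q(x) = 9 (q(x) = 3*3 = 9)
P = -4
N = -15/2 (N = (-3*5)/(2 + 0) = -15/2 ≈ -7.5000)
(N*(P*q(I) + 5))*87 = -15*(-4*9 + 5)/2*87 = -15*(-36 + 5)/2*87 = -15/2*(-31)*87 = (465/2)*87 = 40455/2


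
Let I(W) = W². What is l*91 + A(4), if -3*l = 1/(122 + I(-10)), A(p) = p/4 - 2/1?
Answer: -757/666 ≈ -1.1366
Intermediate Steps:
A(p) = -2 + p/4 (A(p) = p*(¼) - 2*1 = p/4 - 2 = -2 + p/4)
l = -1/666 (l = -1/(3*(122 + (-10)²)) = -1/(3*(122 + 100)) = -⅓/222 = -⅓*1/222 = -1/666 ≈ -0.0015015)
l*91 + A(4) = -1/666*91 + (-2 + (¼)*4) = -91/666 + (-2 + 1) = -91/666 - 1 = -757/666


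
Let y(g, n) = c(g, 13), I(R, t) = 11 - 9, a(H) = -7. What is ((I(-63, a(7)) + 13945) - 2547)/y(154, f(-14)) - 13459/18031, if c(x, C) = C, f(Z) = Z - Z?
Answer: 1215257/1387 ≈ 876.18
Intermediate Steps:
f(Z) = 0
I(R, t) = 2
y(g, n) = 13
((I(-63, a(7)) + 13945) - 2547)/y(154, f(-14)) - 13459/18031 = ((2 + 13945) - 2547)/13 - 13459/18031 = (13947 - 2547)*(1/13) - 13459*1/18031 = 11400*(1/13) - 13459/18031 = 11400/13 - 13459/18031 = 1215257/1387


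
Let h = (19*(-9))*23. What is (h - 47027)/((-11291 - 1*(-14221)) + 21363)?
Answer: -50960/24293 ≈ -2.0977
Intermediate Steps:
h = -3933 (h = -171*23 = -3933)
(h - 47027)/((-11291 - 1*(-14221)) + 21363) = (-3933 - 47027)/((-11291 - 1*(-14221)) + 21363) = -50960/((-11291 + 14221) + 21363) = -50960/(2930 + 21363) = -50960/24293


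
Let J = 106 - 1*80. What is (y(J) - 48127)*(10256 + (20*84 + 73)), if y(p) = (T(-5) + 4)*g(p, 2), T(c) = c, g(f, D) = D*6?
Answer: -578101251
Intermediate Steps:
g(f, D) = 6*D
J = 26 (J = 106 - 80 = 26)
y(p) = -12 (y(p) = (-5 + 4)*(6*2) = -1*12 = -12)
(y(J) - 48127)*(10256 + (20*84 + 73)) = (-12 - 48127)*(10256 + (20*84 + 73)) = -48139*(10256 + (1680 + 73)) = -48139*(10256 + 1753) = -48139*12009 = -578101251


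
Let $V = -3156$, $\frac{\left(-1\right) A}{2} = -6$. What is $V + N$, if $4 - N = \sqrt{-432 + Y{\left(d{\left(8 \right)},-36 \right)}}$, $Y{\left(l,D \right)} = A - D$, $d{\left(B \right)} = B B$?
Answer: $-3152 - 8 i \sqrt{6} \approx -3152.0 - 19.596 i$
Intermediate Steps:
$A = 12$ ($A = \left(-2\right) \left(-6\right) = 12$)
$d{\left(B \right)} = B^{2}$
$Y{\left(l,D \right)} = 12 - D$
$N = 4 - 8 i \sqrt{6}$ ($N = 4 - \sqrt{-432 + \left(12 - -36\right)} = 4 - \sqrt{-432 + \left(12 + 36\right)} = 4 - \sqrt{-432 + 48} = 4 - \sqrt{-384} = 4 - 8 i \sqrt{6} \approx 4.0 - 19.596 i$)
$V + N = -3156 + \left(4 - 8 i \sqrt{6}\right) = -3152 - 8 i \sqrt{6}$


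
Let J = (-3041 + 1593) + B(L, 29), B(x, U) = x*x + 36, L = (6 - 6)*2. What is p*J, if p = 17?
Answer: -24004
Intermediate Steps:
L = 0 (L = 0*2 = 0)
B(x, U) = 36 + x² (B(x, U) = x² + 36 = 36 + x²)
J = -1412 (J = (-3041 + 1593) + (36 + 0²) = -1448 + (36 + 0) = -1448 + 36 = -1412)
p*J = 17*(-1412) = -24004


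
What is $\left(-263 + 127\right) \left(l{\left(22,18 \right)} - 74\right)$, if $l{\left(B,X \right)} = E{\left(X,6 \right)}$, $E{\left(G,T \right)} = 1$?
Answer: $9928$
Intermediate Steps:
$l{\left(B,X \right)} = 1$
$\left(-263 + 127\right) \left(l{\left(22,18 \right)} - 74\right) = \left(-263 + 127\right) \left(1 - 74\right) = \left(-136\right) \left(-73\right) = 9928$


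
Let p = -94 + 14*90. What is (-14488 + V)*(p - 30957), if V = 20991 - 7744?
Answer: 36970631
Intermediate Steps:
p = 1166 (p = -94 + 1260 = 1166)
V = 13247
(-14488 + V)*(p - 30957) = (-14488 + 13247)*(1166 - 30957) = -1241*(-29791) = 36970631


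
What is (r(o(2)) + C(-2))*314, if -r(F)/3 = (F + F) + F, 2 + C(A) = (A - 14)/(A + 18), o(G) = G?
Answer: -6594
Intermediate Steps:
C(A) = -2 + (-14 + A)/(18 + A) (C(A) = -2 + (A - 14)/(A + 18) = -2 + (-14 + A)/(18 + A))
r(F) = -9*F (r(F) = -3*((F + F) + F) = -3*(2*F + F) = -9*F)
(r(o(2)) + C(-2))*314 = (-9*2 + (-50 - 1*(-2))/(18 - 2))*314 = (-18 + (-50 + 2)/16)*314 = (-18 + (1/16)*(-48))*314 = (-18 - 3)*314 = -21*314 = -6594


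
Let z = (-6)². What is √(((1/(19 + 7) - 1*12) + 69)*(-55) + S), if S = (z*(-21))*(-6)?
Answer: √945646/26 ≈ 37.402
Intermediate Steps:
z = 36
S = 4536 (S = (36*(-21))*(-6) = -756*(-6) = 4536)
√(((1/(19 + 7) - 1*12) + 69)*(-55) + S) = √(((1/(19 + 7) - 1*12) + 69)*(-55) + 4536) = √(((1/26 - 12) + 69)*(-55) + 4536) = √((-311/26 + 69)*(-55) + 4536) = √((1483/26)*(-55) + 4536) = √(-81565/26 + 4536) = √(36371/26) = √945646/26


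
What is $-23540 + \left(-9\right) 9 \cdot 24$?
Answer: $-25484$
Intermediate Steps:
$-23540 + \left(-9\right) 9 \cdot 24 = -23540 - 1944 = -25484$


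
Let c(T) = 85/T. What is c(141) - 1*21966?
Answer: -3097121/141 ≈ -21965.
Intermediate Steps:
c(141) - 1*21966 = 85/141 - 1*21966 = 85*(1/141) - 21966 = 85/141 - 21966 = -3097121/141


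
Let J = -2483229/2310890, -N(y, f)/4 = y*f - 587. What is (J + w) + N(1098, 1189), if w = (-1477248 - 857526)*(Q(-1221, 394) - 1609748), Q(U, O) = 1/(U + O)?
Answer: 7182686684588325446837/1911106030 ≈ 3.7584e+12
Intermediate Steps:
N(y, f) = 2348 - 4*f*y (N(y, f) = -4*(y*f - 587) = -4*(f*y - 587) = -4*(-587 + f*y) = 2348 - 4*f*y)
Q(U, O) = 1/(O + U)
J = -2483229/2310890 (J = -2483229*1/2310890 = -2483229/2310890 ≈ -1.0746)
w = 3108194963874078/827 (w = (-1477248 - 857526)*(1/(394 - 1221) - 1609748) = -2334774*(1/(-827) - 1609748) = -2334774*(-1/827 - 1609748) = -2334774*(-1331261597/827) = 3108194963874078/827 ≈ 3.7584e+12)
(J + w) + N(1098, 1189) = (-2483229/2310890 + 3108194963874078/827) + (2348 - 4*1189*1098) = 7182696660064914479037/1911106030 + (2348 - 5222088) = 7182696660064914479037/1911106030 - 5219740 = 7182686684588325446837/1911106030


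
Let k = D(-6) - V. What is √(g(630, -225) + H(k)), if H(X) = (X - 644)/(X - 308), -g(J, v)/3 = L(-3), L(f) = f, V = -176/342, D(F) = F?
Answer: √162326626/3829 ≈ 3.3274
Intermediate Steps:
V = -88/171 (V = -176*1/342 = -88/171 ≈ -0.51462)
g(J, v) = 9 (g(J, v) = -3*(-3) = 9)
k = -938/171 (k = -6 - 1*(-88/171) = -6 + 88/171 = -938/171 ≈ -5.4854)
H(X) = (-644 + X)/(-308 + X)
√(g(630, -225) + H(k)) = √(9 + (-644 - 938/171)/(-308 - 938/171)) = √(9 - 111062/171/(-53606/171)) = √(9 - 171/53606*(-111062/171)) = √(9 + 7933/3829) = √(42394/3829) = √162326626/3829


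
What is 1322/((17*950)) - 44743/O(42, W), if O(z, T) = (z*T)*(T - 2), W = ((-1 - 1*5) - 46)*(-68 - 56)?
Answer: 1153533137971/14096365483200 ≈ 0.081832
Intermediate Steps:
W = 6448 (W = ((-1 - 5) - 46)*(-124) = (-6 - 46)*(-124) = -52*(-124) = 6448)
O(z, T) = T*z*(-2 + T) (O(z, T) = (T*z)*(-2 + T) = T*z*(-2 + T))
1322/((17*950)) - 44743/O(42, W) = 1322/((17*950)) - 44743*1/(270816*(-2 + 6448)) = 1322/16150 - 44743/(6448*42*6446) = 1322*(1/16150) - 44743/1745679936 = 661/8075 - 44743*1/1745679936 = 661/8075 - 44743/1745679936 = 1153533137971/14096365483200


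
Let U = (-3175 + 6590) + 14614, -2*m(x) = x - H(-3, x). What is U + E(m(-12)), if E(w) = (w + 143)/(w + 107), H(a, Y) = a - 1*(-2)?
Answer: 450758/25 ≈ 18030.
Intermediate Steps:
H(a, Y) = 2 + a (H(a, Y) = a + 2 = 2 + a)
m(x) = -½ - x/2 (m(x) = -(x - (2 - 3))/2 = -(x - 1*(-1))/2 = -(x + 1)/2 = -(1 + x)/2 = -½ - x/2)
E(w) = (143 + w)/(107 + w)
U = 18029 (U = 3415 + 14614 = 18029)
U + E(m(-12)) = 18029 + (143 + (-½ - ½*(-12)))/(107 + (-½ - ½*(-12))) = 18029 + (143 + (-½ + 6))/(107 + (-½ + 6)) = 18029 + (143 + 11/2)/(107 + 11/2) = 18029 + (297/2)/(225/2) = 18029 + (2/225)*(297/2) = 18029 + 33/25 = 450758/25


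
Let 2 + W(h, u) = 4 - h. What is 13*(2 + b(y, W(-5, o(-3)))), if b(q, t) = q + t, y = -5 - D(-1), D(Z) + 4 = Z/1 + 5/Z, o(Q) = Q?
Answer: 182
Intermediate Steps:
D(Z) = -4 + Z + 5/Z (D(Z) = -4 + (Z/1 + 5/Z) = -4 + (Z*1 + 5/Z) = -4 + (Z + 5/Z) = -4 + Z + 5/Z)
W(h, u) = 2 - h (W(h, u) = -2 + (4 - h) = 2 - h)
y = 5 (y = -5 - (-4 - 1 + 5/(-1)) = -5 - (-4 - 1 + 5*(-1)) = -5 - (-4 - 1 - 5) = -5 - 1*(-10) = -5 + 10 = 5)
13*(2 + b(y, W(-5, o(-3)))) = 13*(2 + (5 + (2 - 1*(-5)))) = 13*(2 + (5 + (2 + 5))) = 13*(2 + (5 + 7)) = 13*(2 + 12) = 13*14 = 182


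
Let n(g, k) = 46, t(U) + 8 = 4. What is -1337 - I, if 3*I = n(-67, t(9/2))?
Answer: -4057/3 ≈ -1352.3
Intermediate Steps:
t(U) = -4 (t(U) = -8 + 4 = -4)
I = 46/3 (I = (1/3)*46 = 46/3 ≈ 15.333)
-1337 - I = -1337 - 1*46/3 = -1337 - 46/3 = -4057/3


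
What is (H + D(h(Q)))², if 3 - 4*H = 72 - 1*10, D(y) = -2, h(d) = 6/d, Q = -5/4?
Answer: 4489/16 ≈ 280.56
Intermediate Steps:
Q = -5/4 (Q = -5*¼ = -5/4 ≈ -1.2500)
H = -59/4 (H = ¾ - (72 - 1*10)/4 = ¾ - (72 - 10)/4 = ¾ - ¼*62 = ¾ - 31/2 = -59/4 ≈ -14.750)
(H + D(h(Q)))² = (-59/4 - 2)² = (-67/4)² = 4489/16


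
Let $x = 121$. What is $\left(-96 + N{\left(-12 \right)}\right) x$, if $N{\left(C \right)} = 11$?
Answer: $-10285$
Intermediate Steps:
$\left(-96 + N{\left(-12 \right)}\right) x = \left(-96 + 11\right) 121 = \left(-85\right) 121 = -10285$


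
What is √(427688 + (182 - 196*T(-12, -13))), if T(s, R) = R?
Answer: √430418 ≈ 656.06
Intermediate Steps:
√(427688 + (182 - 196*T(-12, -13))) = √(427688 + (182 - 196*(-13))) = √(427688 + (182 + 2548)) = √(427688 + 2730) = √430418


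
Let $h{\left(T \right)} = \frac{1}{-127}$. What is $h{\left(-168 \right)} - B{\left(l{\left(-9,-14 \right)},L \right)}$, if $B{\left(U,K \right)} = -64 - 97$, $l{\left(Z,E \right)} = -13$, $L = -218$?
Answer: $\frac{20446}{127} \approx 160.99$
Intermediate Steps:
$B{\left(U,K \right)} = -161$ ($B{\left(U,K \right)} = -64 - 97 = -161$)
$h{\left(T \right)} = - \frac{1}{127}$
$h{\left(-168 \right)} - B{\left(l{\left(-9,-14 \right)},L \right)} = - \frac{1}{127} - -161 = - \frac{1}{127} + 161 = \frac{20446}{127}$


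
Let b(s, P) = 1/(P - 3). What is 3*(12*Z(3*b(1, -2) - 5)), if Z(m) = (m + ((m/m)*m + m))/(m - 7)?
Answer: 48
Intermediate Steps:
b(s, P) = 1/(-3 + P)
Z(m) = 3*m/(-7 + m) (Z(m) = (m + (1*m + m))/(-7 + m) = (m + (m + m))/(-7 + m) = (m + 2*m)/(-7 + m) = (3*m)/(-7 + m) = 3*m/(-7 + m))
3*(12*Z(3*b(1, -2) - 5)) = 3*(12*(3*(3/(-3 - 2) - 5)/(-7 + (3/(-3 - 2) - 5)))) = 3*(12*(3*(3/(-5) - 5)/(-7 + (3/(-5) - 5)))) = 3*(12*(3*(3*(-⅕) - 5)/(-7 + (3*(-⅕) - 5)))) = 3*(12*(3*(-⅗ - 5)/(-7 + (-⅗ - 5)))) = 3*(12*(3*(-28/5)/(-7 - 28/5))) = 3*(12*(3*(-28/5)/(-63/5))) = 3*(12*(3*(-28/5)*(-5/63))) = 3*(12*(4/3)) = 3*16 = 48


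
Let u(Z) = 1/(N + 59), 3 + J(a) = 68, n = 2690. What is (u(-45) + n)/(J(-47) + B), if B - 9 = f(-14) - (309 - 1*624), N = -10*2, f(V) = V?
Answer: 104911/14625 ≈ 7.1734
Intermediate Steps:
J(a) = 65 (J(a) = -3 + 68 = 65)
N = -20
u(Z) = 1/39 (u(Z) = 1/(-20 + 59) = 1/39)
B = 310 (B = 9 + (-14 - (309 - 1*624)) = 9 + (-14 - (309 - 624)) = 9 + (-14 - 1*(-315)) = 9 + (-14 + 315) = 9 + 301 = 310)
(u(-45) + n)/(J(-47) + B) = (1/39 + 2690)/(65 + 310) = (104911/39)/375 = (104911/39)*(1/375) = 104911/14625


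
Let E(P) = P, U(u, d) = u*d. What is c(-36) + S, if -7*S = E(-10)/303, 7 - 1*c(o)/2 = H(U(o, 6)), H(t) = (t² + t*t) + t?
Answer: -394883528/2121 ≈ -1.8618e+5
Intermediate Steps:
U(u, d) = d*u
H(t) = t + 2*t² (H(t) = (t² + t²) + t = 2*t² + t = t + 2*t²)
c(o) = 14 - 12*o*(1 + 12*o) (c(o) = 14 - 2*6*o*(1 + 2*(6*o)) = 14 - 2*6*o*(1 + 12*o) = 14 - 12*o*(1 + 12*o))
S = 10/2121 (S = -(-10)/(7*303) = -⅐*(-10/303) = 10/2121 ≈ 0.0047148)
c(-36) + S = (14 - 144*(-36)² - 12*(-36)) + 10/2121 = (14 - 144*1296 + 432) + 10/2121 = (14 - 186624 + 432) + 10/2121 = -186178 + 10/2121 = -394883528/2121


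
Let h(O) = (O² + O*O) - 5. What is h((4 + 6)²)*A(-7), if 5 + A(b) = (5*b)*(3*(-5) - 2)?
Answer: 11797050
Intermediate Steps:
h(O) = -5 + 2*O² (h(O) = (O² + O²) - 5 = 2*O² - 5 = -5 + 2*O²)
A(b) = -5 - 85*b (A(b) = -5 + (5*b)*(3*(-5) - 2) = -5 + (5*b)*(-15 - 2) = -5 + (5*b)*(-17) = -5 - 85*b)
h((4 + 6)²)*A(-7) = (-5 + 2*((4 + 6)²)²)*(-5 - 85*(-7)) = (-5 + 2*(10²)²)*(-5 + 595) = (-5 + 2*100²)*590 = (-5 + 2*10000)*590 = (-5 + 20000)*590 = 19995*590 = 11797050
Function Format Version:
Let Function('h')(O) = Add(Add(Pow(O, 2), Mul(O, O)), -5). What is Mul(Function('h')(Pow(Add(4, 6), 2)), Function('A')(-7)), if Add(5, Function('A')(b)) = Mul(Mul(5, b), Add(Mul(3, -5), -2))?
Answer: 11797050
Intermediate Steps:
Function('h')(O) = Add(-5, Mul(2, Pow(O, 2))) (Function('h')(O) = Add(Add(Pow(O, 2), Pow(O, 2)), -5) = Add(Mul(2, Pow(O, 2)), -5) = Add(-5, Mul(2, Pow(O, 2))))
Function('A')(b) = Add(-5, Mul(-85, b)) (Function('A')(b) = Add(-5, Mul(Mul(5, b), Add(Mul(3, -5), -2))) = Add(-5, Mul(Mul(5, b), Add(-15, -2))) = Add(-5, Mul(Mul(5, b), -17)) = Add(-5, Mul(-85, b)))
Mul(Function('h')(Pow(Add(4, 6), 2)), Function('A')(-7)) = Mul(Add(-5, Mul(2, Pow(Pow(Add(4, 6), 2), 2))), Add(-5, Mul(-85, -7))) = Mul(Add(-5, Mul(2, Pow(Pow(10, 2), 2))), Add(-5, 595)) = Mul(Add(-5, Mul(2, Pow(100, 2))), 590) = Mul(Add(-5, Mul(2, 10000)), 590) = Mul(Add(-5, 20000), 590) = Mul(19995, 590) = 11797050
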